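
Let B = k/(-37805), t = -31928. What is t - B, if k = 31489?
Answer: -1207006551/37805 ≈ -31927.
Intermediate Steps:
B = -31489/37805 (B = 31489/(-37805) = 31489*(-1/37805) = -31489/37805 ≈ -0.83293)
t - B = -31928 - 1*(-31489/37805) = -31928 + 31489/37805 = -1207006551/37805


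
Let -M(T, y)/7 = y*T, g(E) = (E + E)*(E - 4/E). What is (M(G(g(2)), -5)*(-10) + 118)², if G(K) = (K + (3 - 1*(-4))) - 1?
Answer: 3928324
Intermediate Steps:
g(E) = 2*E*(E - 4/E) (g(E) = (2*E)*(E - 4/E) = 2*E*(E - 4/E))
G(K) = 6 + K (G(K) = (K + (3 + 4)) - 1 = (K + 7) - 1 = (7 + K) - 1 = 6 + K)
M(T, y) = -7*T*y (M(T, y) = -7*y*T = -7*T*y)
(M(G(g(2)), -5)*(-10) + 118)² = (-7*(6 + (-8 + 2*2²))*(-5)*(-10) + 118)² = (-7*(6 + (-8 + 2*4))*(-5)*(-10) + 118)² = (-7*(6 + (-8 + 8))*(-5)*(-10) + 118)² = (-7*(6 + 0)*(-5)*(-10) + 118)² = (-7*6*(-5)*(-10) + 118)² = (210*(-10) + 118)² = (-2100 + 118)² = (-1982)² = 3928324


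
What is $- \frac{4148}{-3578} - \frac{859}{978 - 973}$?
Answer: $- \frac{1526381}{8945} \approx -170.64$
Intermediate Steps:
$- \frac{4148}{-3578} - \frac{859}{978 - 973} = \left(-4148\right) \left(- \frac{1}{3578}\right) - \frac{859}{978 - 973} = \frac{2074}{1789} - \frac{859}{5} = - \frac{1526381}{8945}$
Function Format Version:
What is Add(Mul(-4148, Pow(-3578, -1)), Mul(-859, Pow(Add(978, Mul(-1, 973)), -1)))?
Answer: Rational(-1526381, 8945) ≈ -170.64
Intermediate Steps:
Add(Mul(-4148, Pow(-3578, -1)), Mul(-859, Pow(Add(978, Mul(-1, 973)), -1))) = Add(Mul(-4148, Rational(-1, 3578)), Mul(-859, Pow(Add(978, -973), -1))) = Add(Rational(2074, 1789), Mul(-859, Pow(5, -1))) = Add(Rational(2074, 1789), Mul(-859, Rational(1, 5))) = Add(Rational(2074, 1789), Rational(-859, 5)) = Rational(-1526381, 8945)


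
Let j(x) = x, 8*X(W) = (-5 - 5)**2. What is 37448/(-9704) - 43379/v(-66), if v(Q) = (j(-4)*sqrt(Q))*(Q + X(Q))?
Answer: -4681/1213 + 43379*I*sqrt(66)/14124 ≈ -3.859 + 24.951*I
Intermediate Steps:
X(W) = 25/2 (X(W) = (-5 - 5)**2/8 = (1/8)*(-10)**2 = (1/8)*100 = 25/2)
v(Q) = -4*sqrt(Q)*(25/2 + Q) (v(Q) = (-4*sqrt(Q))*(Q + 25/2) = (-4*sqrt(Q))*(25/2 + Q) = -4*sqrt(Q)*(25/2 + Q))
37448/(-9704) - 43379/v(-66) = 37448/(-9704) - 43379*(-I*sqrt(66)/(66*(-50 - 4*(-66)))) = 37448*(-1/9704) - 43379*(-I*sqrt(66)/(66*(-50 + 264))) = -4681/1213 - 43379*(-I*sqrt(66)/14124) = -4681/1213 - (-43379)*I*sqrt(66)/14124 = -4681/1213 + 43379*I*sqrt(66)/14124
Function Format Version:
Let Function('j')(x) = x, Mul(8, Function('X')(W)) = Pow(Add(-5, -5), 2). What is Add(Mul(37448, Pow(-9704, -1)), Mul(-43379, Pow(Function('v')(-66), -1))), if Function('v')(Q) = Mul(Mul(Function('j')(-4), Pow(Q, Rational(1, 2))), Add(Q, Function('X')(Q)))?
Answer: Add(Rational(-4681, 1213), Mul(Rational(43379, 14124), I, Pow(66, Rational(1, 2)))) ≈ Add(-3.8590, Mul(24.951, I))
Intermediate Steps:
Function('X')(W) = Rational(25, 2) (Function('X')(W) = Mul(Rational(1, 8), Pow(Add(-5, -5), 2)) = Mul(Rational(1, 8), Pow(-10, 2)) = Mul(Rational(1, 8), 100) = Rational(25, 2))
Function('v')(Q) = Mul(-4, Pow(Q, Rational(1, 2)), Add(Rational(25, 2), Q)) (Function('v')(Q) = Mul(Mul(-4, Pow(Q, Rational(1, 2))), Add(Q, Rational(25, 2))) = Mul(Mul(-4, Pow(Q, Rational(1, 2))), Add(Rational(25, 2), Q)) = Mul(-4, Pow(Q, Rational(1, 2)), Add(Rational(25, 2), Q)))
Add(Mul(37448, Pow(-9704, -1)), Mul(-43379, Pow(Function('v')(-66), -1))) = Add(Mul(37448, Pow(-9704, -1)), Mul(-43379, Pow(Mul(Pow(-66, Rational(1, 2)), Add(-50, Mul(-4, -66))), -1))) = Add(Mul(37448, Rational(-1, 9704)), Mul(-43379, Pow(Mul(Mul(I, Pow(66, Rational(1, 2))), Add(-50, 264)), -1))) = Add(Rational(-4681, 1213), Mul(-43379, Pow(Mul(Mul(I, Pow(66, Rational(1, 2))), 214), -1))) = Add(Rational(-4681, 1213), Mul(-43379, Pow(Mul(214, I, Pow(66, Rational(1, 2))), -1))) = Add(Rational(-4681, 1213), Mul(-43379, Mul(Rational(-1, 14124), I, Pow(66, Rational(1, 2))))) = Add(Rational(-4681, 1213), Mul(Rational(43379, 14124), I, Pow(66, Rational(1, 2))))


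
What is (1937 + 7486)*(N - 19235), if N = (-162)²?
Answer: 66045807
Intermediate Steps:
N = 26244
(1937 + 7486)*(N - 19235) = (1937 + 7486)*(26244 - 19235) = 9423*7009 = 66045807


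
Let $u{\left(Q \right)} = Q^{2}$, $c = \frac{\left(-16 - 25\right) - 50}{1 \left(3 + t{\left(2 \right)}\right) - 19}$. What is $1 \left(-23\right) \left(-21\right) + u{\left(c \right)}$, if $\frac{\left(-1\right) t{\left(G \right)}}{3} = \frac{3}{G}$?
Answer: $\frac{845047}{1681} \approx 502.71$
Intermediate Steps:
$t{\left(G \right)} = - \frac{9}{G}$ ($t{\left(G \right)} = - 3 \frac{3}{G} = - \frac{9}{G}$)
$c = \frac{182}{41}$ ($c = \frac{\left(-16 - 25\right) - 50}{1 \left(3 - \frac{9}{2}\right) - 19} = \frac{-41 - 50}{1 \left(3 - \frac{9}{2}\right) - 19} = - \frac{91}{1 \left(- \frac{3}{2}\right) - 19} = - \frac{91}{- \frac{3}{2} - 19} = - \frac{91}{- \frac{41}{2}} = \left(-91\right) \left(- \frac{2}{41}\right) = \frac{182}{41} \approx 4.439$)
$1 \left(-23\right) \left(-21\right) + u{\left(c \right)} = 1 \left(-23\right) \left(-21\right) + \left(\frac{182}{41}\right)^{2} = \left(-23\right) \left(-21\right) + \frac{33124}{1681} = 483 + \frac{33124}{1681} = \frac{845047}{1681}$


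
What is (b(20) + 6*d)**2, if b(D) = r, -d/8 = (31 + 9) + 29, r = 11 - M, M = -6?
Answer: 10857025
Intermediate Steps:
r = 17 (r = 11 - 1*(-6) = 11 + 6 = 17)
d = -552 (d = -8*((31 + 9) + 29) = -8*(40 + 29) = -8*69 = -552)
b(D) = 17
(b(20) + 6*d)**2 = (17 + 6*(-552))**2 = (17 - 3312)**2 = (-3295)**2 = 10857025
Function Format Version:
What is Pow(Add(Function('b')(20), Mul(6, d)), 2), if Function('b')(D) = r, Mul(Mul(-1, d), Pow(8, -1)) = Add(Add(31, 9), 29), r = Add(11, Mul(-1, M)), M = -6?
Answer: 10857025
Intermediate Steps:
r = 17 (r = Add(11, Mul(-1, -6)) = Add(11, 6) = 17)
d = -552 (d = Mul(-8, Add(Add(31, 9), 29)) = Mul(-8, Add(40, 29)) = Mul(-8, 69) = -552)
Function('b')(D) = 17
Pow(Add(Function('b')(20), Mul(6, d)), 2) = Pow(Add(17, Mul(6, -552)), 2) = Pow(Add(17, -3312), 2) = Pow(-3295, 2) = 10857025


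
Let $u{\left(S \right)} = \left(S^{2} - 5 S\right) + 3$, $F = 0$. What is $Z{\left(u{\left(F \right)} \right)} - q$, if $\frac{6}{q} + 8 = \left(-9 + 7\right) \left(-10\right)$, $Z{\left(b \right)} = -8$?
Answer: $- \frac{17}{2} \approx -8.5$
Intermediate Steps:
$u{\left(S \right)} = 3 + S^{2} - 5 S$
$q = \frac{1}{2}$ ($q = \frac{6}{-8 + \left(-9 + 7\right) \left(-10\right)} = \frac{6}{-8 - -20} = \frac{6}{-8 + 20} = \frac{6}{12} = 6 \cdot \frac{1}{12} = \frac{1}{2} \approx 0.5$)
$Z{\left(u{\left(F \right)} \right)} - q = -8 - \frac{1}{2} = - \frac{17}{2}$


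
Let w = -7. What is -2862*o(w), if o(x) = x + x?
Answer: 40068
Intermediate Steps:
o(x) = 2*x
-2862*o(w) = -5724*(-7) = -2862*(-14) = 40068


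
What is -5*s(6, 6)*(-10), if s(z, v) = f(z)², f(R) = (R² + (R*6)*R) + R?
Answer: 3328200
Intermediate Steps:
f(R) = R + 7*R² (f(R) = (R² + (6*R)*R) + R = (R² + 6*R²) + R = 7*R² + R = R + 7*R²)
s(z, v) = z²*(1 + 7*z)² (s(z, v) = (z*(1 + 7*z))² = z²*(1 + 7*z)²)
-5*s(6, 6)*(-10) = -5*6²*(1 + 7*6)²*(-10) = -180*(1 + 42)²*(-10) = -180*43²*(-10) = -180*1849*(-10) = -5*66564*(-10) = -332820*(-10) = 3328200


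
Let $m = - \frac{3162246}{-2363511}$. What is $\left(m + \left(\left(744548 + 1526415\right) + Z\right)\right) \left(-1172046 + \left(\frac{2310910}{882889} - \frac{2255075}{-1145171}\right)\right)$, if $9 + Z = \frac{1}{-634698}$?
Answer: $- \frac{192235442234183747839150767510085681}{72224062036692187350042} \approx -2.6617 \cdot 10^{12}$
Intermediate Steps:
$Z = - \frac{5712283}{634698}$ ($Z = -9 + \frac{1}{-634698} = -9 - \frac{1}{634698} = - \frac{5712283}{634698} \approx -9.0$)
$m = \frac{1054082}{787837}$ ($m = \left(-3162246\right) \left(- \frac{1}{2363511}\right) = \frac{1054082}{787837} \approx 1.3379$)
$\left(m + \left(\left(744548 + 1526415\right) + Z\right)\right) \left(-1172046 + \left(\frac{2310910}{882889} - \frac{2255075}{-1145171}\right)\right) = \left(\frac{1054082}{787837} + \left(\left(744548 + 1526415\right) - \frac{5712283}{634698}\right)\right) \left(-1172046 + \left(\frac{2310910}{882889} - \frac{2255075}{-1145171}\right)\right) = \left(\frac{1054082}{787837} + \left(2270963 - \frac{5712283}{634698}\right)\right) \left(-1172046 + \left(2310910 \cdot \frac{1}{882889} - - \frac{2255075}{1145171}\right)\right) = \left(\frac{1054082}{787837} + \frac{1441369961891}{634698}\right) \left(-1172046 + \left(\frac{330130}{126127} + \frac{2255075}{1145171}\right)\right) = \frac{1135565255690057003 \left(-1172046 + \frac{662481146755}{144436982717}\right)}{500038568226} = \frac{1135565255690057003}{500038568226} \left(- \frac{169286125364382227}{144436982717}\right) = - \frac{192235442234183747839150767510085681}{72224062036692187350042}$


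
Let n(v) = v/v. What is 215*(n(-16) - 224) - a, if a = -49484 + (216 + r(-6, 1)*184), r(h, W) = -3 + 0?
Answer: 1875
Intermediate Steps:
r(h, W) = -3
n(v) = 1
a = -49820 (a = -49484 + (216 - 3*184) = -49484 + (216 - 552) = -49484 - 336 = -49820)
215*(n(-16) - 224) - a = 215*(1 - 224) - 1*(-49820) = 215*(-223) + 49820 = -47945 + 49820 = 1875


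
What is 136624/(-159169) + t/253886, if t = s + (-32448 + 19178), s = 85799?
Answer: -23142552463/40410780734 ≈ -0.57268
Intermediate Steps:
t = 72529 (t = 85799 + (-32448 + 19178) = 85799 - 13270 = 72529)
136624/(-159169) + t/253886 = 136624/(-159169) + 72529/253886 = 136624*(-1/159169) + 72529*(1/253886) = -136624/159169 + 72529/253886 = -23142552463/40410780734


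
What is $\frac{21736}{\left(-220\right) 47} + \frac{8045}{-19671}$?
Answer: $- \frac{11608049}{4622685} \approx -2.5111$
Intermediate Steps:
$\frac{21736}{\left(-220\right) 47} + \frac{8045}{-19671} = \frac{21736}{-10340} + 8045 \left(- \frac{1}{19671}\right) = 21736 \left(- \frac{1}{10340}\right) - \frac{8045}{19671} = - \frac{494}{235} - \frac{8045}{19671} = - \frac{11608049}{4622685}$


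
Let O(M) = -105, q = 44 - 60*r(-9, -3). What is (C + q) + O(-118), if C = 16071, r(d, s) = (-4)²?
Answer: 15050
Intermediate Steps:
r(d, s) = 16
q = -916 (q = 44 - 60*16 = 44 - 960 = -916)
(C + q) + O(-118) = (16071 - 916) - 105 = 15155 - 105 = 15050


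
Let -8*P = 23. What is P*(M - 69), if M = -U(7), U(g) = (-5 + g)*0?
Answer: 1587/8 ≈ 198.38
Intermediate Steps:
P = -23/8 (P = -⅛*23 = -23/8 ≈ -2.8750)
U(g) = 0
M = 0 (M = -1*0 = 0)
P*(M - 69) = -23*(0 - 69)/8 = -23/8*(-69) = 1587/8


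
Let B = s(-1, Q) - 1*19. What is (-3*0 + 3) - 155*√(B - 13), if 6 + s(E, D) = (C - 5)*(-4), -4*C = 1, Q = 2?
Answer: 3 - 155*I*√17 ≈ 3.0 - 639.08*I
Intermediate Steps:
C = -¼ (C = -¼*1 = -¼ ≈ -0.25000)
s(E, D) = 15 (s(E, D) = -6 + (-¼ - 5)*(-4) = -6 - 21/4*(-4) = -6 + 21 = 15)
B = -4 (B = 15 - 1*19 = 15 - 19 = -4)
(-3*0 + 3) - 155*√(B - 13) = (-3*0 + 3) - 155*√(-4 - 13) = (0 + 3) - 155*I*√17 = 3 - 155*I*√17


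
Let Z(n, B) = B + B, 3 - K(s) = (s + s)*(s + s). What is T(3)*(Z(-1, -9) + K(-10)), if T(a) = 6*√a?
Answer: -2490*√3 ≈ -4312.8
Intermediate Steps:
K(s) = 3 - 4*s² (K(s) = 3 - (s + s)*(s + s) = 3 - 2*s*2*s = 3 - 4*s²)
Z(n, B) = 2*B
T(3)*(Z(-1, -9) + K(-10)) = (6*√3)*(2*(-9) + (3 - 4*(-10)²)) = (6*√3)*(-18 + (3 - 4*100)) = (6*√3)*(-18 + (3 - 400)) = (6*√3)*(-18 - 397) = (6*√3)*(-415) = -2490*√3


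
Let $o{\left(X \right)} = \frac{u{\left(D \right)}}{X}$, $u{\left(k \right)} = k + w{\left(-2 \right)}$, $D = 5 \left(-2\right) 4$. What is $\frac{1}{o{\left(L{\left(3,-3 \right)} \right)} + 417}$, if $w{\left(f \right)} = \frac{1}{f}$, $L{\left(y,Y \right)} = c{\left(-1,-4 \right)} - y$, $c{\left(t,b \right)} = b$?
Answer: $\frac{14}{5919} \approx 0.0023653$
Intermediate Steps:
$L{\left(y,Y \right)} = -4 - y$
$D = -40$ ($D = \left(-10\right) 4 = -40$)
$u{\left(k \right)} = - \frac{1}{2} + k$ ($u{\left(k \right)} = k + \frac{1}{-2} = k - \frac{1}{2} = - \frac{1}{2} + k$)
$o{\left(X \right)} = - \frac{81}{2 X}$ ($o{\left(X \right)} = \frac{- \frac{1}{2} - 40}{X} = - \frac{81}{2 X}$)
$\frac{1}{o{\left(L{\left(3,-3 \right)} \right)} + 417} = \frac{1}{- \frac{81}{2 \left(-4 - 3\right)} + 417} = \frac{1}{- \frac{81}{2 \left(-7\right)} + 417} = \frac{1}{\left(- \frac{81}{2}\right) \left(- \frac{1}{7}\right) + 417} = \frac{1}{\frac{81}{14} + 417} = \frac{1}{\frac{5919}{14}} = \frac{14}{5919}$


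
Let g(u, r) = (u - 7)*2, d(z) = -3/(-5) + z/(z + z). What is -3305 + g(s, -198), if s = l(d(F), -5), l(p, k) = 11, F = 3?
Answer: -3297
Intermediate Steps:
d(z) = 11/10 (d(z) = -3*(-1/5) + z/((2*z)) = 3/5 + z*(1/(2*z)) = 3/5 + 1/2 = 11/10)
s = 11
g(u, r) = -14 + 2*u (g(u, r) = (-7 + u)*2 = -14 + 2*u)
-3305 + g(s, -198) = -3305 + (-14 + 2*11) = -3305 + (-14 + 22) = -3305 + 8 = -3297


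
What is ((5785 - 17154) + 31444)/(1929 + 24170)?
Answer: 20075/26099 ≈ 0.76919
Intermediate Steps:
((5785 - 17154) + 31444)/(1929 + 24170) = (-11369 + 31444)/26099 = 20075*(1/26099) = 20075/26099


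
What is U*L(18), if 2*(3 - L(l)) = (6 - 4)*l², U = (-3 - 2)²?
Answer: -8025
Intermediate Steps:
U = 25 (U = (-5)² = 25)
L(l) = 3 - l² (L(l) = 3 - (6 - 4)*l²/2 = 3 - l²)
U*L(18) = 25*(3 - 1*18²) = 25*(3 - 1*324) = 25*(3 - 324) = 25*(-321) = -8025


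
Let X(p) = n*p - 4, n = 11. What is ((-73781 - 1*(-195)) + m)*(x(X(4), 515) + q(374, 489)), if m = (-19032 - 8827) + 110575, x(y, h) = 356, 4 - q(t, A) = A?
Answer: -1177770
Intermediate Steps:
X(p) = -4 + 11*p (X(p) = 11*p - 4 = -4 + 11*p)
q(t, A) = 4 - A
m = 82716 (m = -27859 + 110575 = 82716)
((-73781 - 1*(-195)) + m)*(x(X(4), 515) + q(374, 489)) = ((-73781 - 1*(-195)) + 82716)*(356 + (4 - 1*489)) = ((-73781 + 195) + 82716)*(356 + (4 - 489)) = (-73586 + 82716)*(356 - 485) = 9130*(-129) = -1177770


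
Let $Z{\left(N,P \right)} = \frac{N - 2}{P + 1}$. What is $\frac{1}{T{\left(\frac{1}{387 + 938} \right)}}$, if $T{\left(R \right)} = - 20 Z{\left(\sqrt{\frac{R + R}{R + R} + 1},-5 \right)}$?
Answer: $- \frac{1}{5} - \frac{\sqrt{2}}{10} \approx -0.34142$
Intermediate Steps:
$Z{\left(N,P \right)} = \frac{-2 + N}{1 + P}$
$T{\left(R \right)} = -10 + 5 \sqrt{2}$ ($T{\left(R \right)} = - 20 \frac{-2 + \sqrt{\frac{R + R}{R + R} + 1}}{1 - 5} = - 20 \frac{-2 + \sqrt{\frac{2 R}{2 R} + 1}}{-4} = - 20 \left(- \frac{-2 + \sqrt{2 R \frac{1}{2 R} + 1}}{4}\right) = - 20 \left(- \frac{-2 + \sqrt{1 + 1}}{4}\right) = - 20 \left(- \frac{-2 + \sqrt{2}}{4}\right) = - 20 \left(\frac{1}{2} - \frac{\sqrt{2}}{4}\right) = -10 + 5 \sqrt{2}$)
$\frac{1}{T{\left(\frac{1}{387 + 938} \right)}} = \frac{1}{-10 + 5 \sqrt{2}}$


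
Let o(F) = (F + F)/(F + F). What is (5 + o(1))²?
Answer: 36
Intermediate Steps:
o(F) = 1 (o(F) = (2*F)/((2*F)) = (2*F)*(1/(2*F)) = 1)
(5 + o(1))² = (5 + 1)² = 6² = 36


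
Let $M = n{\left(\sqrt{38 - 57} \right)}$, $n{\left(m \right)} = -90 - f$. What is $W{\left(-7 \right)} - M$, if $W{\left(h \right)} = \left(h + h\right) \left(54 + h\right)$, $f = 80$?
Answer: $-488$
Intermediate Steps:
$n{\left(m \right)} = -170$ ($n{\left(m \right)} = -90 - 80 = -170$)
$W{\left(h \right)} = 2 h \left(54 + h\right)$
$M = -170$
$W{\left(-7 \right)} - M = 2 \left(-7\right) \left(54 - 7\right) - -170 = 2 \left(-7\right) 47 + 170 = -658 + 170 = -488$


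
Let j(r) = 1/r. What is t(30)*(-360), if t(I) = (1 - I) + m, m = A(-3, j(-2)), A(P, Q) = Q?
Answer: 10620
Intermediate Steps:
m = -½ (m = 1/(-2) = -½ ≈ -0.50000)
t(I) = ½ - I (t(I) = (1 - I) - ½ = ½ - I)
t(30)*(-360) = (½ - 1*30)*(-360) = (½ - 30)*(-360) = -59/2*(-360) = 10620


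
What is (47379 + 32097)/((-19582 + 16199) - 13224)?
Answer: -79476/16607 ≈ -4.7857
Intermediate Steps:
(47379 + 32097)/((-19582 + 16199) - 13224) = 79476/(-3383 - 13224) = 79476/(-16607) = 79476*(-1/16607) = -79476/16607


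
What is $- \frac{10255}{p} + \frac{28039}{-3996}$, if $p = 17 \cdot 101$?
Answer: $- \frac{89121943}{6861132} \approx -12.989$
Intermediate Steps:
$p = 1717$
$- \frac{10255}{p} + \frac{28039}{-3996} = - \frac{10255}{1717} + \frac{28039}{-3996} = \left(-10255\right) \frac{1}{1717} + 28039 \left(- \frac{1}{3996}\right) = - \frac{10255}{1717} - \frac{28039}{3996} = - \frac{89121943}{6861132}$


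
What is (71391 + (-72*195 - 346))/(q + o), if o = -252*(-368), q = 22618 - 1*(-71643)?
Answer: 57005/186997 ≈ 0.30484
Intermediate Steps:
q = 94261 (q = 22618 + 71643 = 94261)
o = 92736
(71391 + (-72*195 - 346))/(q + o) = (71391 + (-72*195 - 346))/(94261 + 92736) = (71391 + (-14040 - 346))/186997 = (71391 - 14386)*(1/186997) = 57005*(1/186997) = 57005/186997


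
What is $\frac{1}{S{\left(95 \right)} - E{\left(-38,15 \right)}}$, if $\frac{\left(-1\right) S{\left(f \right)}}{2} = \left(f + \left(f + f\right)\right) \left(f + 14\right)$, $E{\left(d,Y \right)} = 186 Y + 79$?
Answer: $- \frac{1}{64999} \approx -1.5385 \cdot 10^{-5}$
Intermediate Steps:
$E{\left(d,Y \right)} = 79 + 186 Y$
$S{\left(f \right)} = - 6 f \left(14 + f\right)$ ($S{\left(f \right)} = - 2 \left(f + \left(f + f\right)\right) \left(f + 14\right) = - 2 \left(f + 2 f\right) \left(14 + f\right) = - 2 \cdot 3 f \left(14 + f\right) = - 6 f \left(14 + f\right)$)
$\frac{1}{S{\left(95 \right)} - E{\left(-38,15 \right)}} = \frac{1}{\left(-6\right) 95 \left(14 + 95\right) - \left(79 + 186 \cdot 15\right)} = \frac{1}{\left(-6\right) 95 \cdot 109 - \left(79 + 2790\right)} = \frac{1}{-62130 - 2869} = \frac{1}{-64999} = - \frac{1}{64999}$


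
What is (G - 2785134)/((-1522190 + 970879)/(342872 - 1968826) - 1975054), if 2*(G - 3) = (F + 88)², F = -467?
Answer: 4411718060717/3211346400205 ≈ 1.3738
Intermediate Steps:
G = 143647/2 (G = 3 + (-467 + 88)²/2 = 3 + (½)*(-379)² = 3 + (½)*143641 = 3 + 143641/2 = 143647/2 ≈ 71824.)
(G - 2785134)/((-1522190 + 970879)/(342872 - 1968826) - 1975054) = (143647/2 - 2785134)/((-1522190 + 970879)/(342872 - 1968826) - 1975054) = -5426621/(2*(-551311/(-1625954) - 1975054)) = -5426621/(2*(-551311*(-1/1625954) - 1975054)) = -5426621/(2*(551311/1625954 - 1975054)) = -5426621/(2*(-3211346400205/1625954)) = -5426621/2*(-1625954/3211346400205) = 4411718060717/3211346400205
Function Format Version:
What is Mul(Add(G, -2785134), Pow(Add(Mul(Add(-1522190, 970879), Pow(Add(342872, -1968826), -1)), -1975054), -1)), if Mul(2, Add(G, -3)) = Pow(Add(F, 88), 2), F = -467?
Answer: Rational(4411718060717, 3211346400205) ≈ 1.3738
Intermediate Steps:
G = Rational(143647, 2) (G = Add(3, Mul(Rational(1, 2), Pow(Add(-467, 88), 2))) = Add(3, Mul(Rational(1, 2), Pow(-379, 2))) = Add(3, Mul(Rational(1, 2), 143641)) = Add(3, Rational(143641, 2)) = Rational(143647, 2) ≈ 71824.)
Mul(Add(G, -2785134), Pow(Add(Mul(Add(-1522190, 970879), Pow(Add(342872, -1968826), -1)), -1975054), -1)) = Mul(Add(Rational(143647, 2), -2785134), Pow(Add(Mul(Add(-1522190, 970879), Pow(Add(342872, -1968826), -1)), -1975054), -1)) = Mul(Rational(-5426621, 2), Pow(Add(Mul(-551311, Pow(-1625954, -1)), -1975054), -1)) = Mul(Rational(-5426621, 2), Pow(Add(Mul(-551311, Rational(-1, 1625954)), -1975054), -1)) = Mul(Rational(-5426621, 2), Pow(Add(Rational(551311, 1625954), -1975054), -1)) = Mul(Rational(-5426621, 2), Pow(Rational(-3211346400205, 1625954), -1)) = Mul(Rational(-5426621, 2), Rational(-1625954, 3211346400205)) = Rational(4411718060717, 3211346400205)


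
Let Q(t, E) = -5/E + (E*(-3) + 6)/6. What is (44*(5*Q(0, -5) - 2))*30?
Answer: 27060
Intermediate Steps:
Q(t, E) = 1 - 5/E - E/2 (Q(t, E) = -5/E + (-3*E + 6)*(1/6) = -5/E + (6 - 3*E)*(1/6) = -5/E + (1 - E/2) = 1 - 5/E - E/2)
(44*(5*Q(0, -5) - 2))*30 = (44*(5*(1 - 5/(-5) - 1/2*(-5)) - 2))*30 = (44*(5*(1 - 5*(-1/5) + 5/2) - 2))*30 = (44*(5*(1 + 1 + 5/2) - 2))*30 = (44*(5*(9/2) - 2))*30 = (44*(45/2 - 2))*30 = (44*(41/2))*30 = 902*30 = 27060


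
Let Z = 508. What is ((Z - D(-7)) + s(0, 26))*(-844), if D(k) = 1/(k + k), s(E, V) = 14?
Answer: -3084398/7 ≈ -4.4063e+5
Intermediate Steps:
D(k) = 1/(2*k)
((Z - D(-7)) + s(0, 26))*(-844) = ((508 - 1/(2*(-7))) + 14)*(-844) = ((508 - (-1)/(2*7)) + 14)*(-844) = ((508 - 1*(-1/14)) + 14)*(-844) = ((508 + 1/14) + 14)*(-844) = (7113/14 + 14)*(-844) = (7309/14)*(-844) = -3084398/7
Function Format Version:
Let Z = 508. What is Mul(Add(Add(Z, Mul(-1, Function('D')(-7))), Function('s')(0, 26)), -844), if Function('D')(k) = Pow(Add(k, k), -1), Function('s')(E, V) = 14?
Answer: Rational(-3084398, 7) ≈ -4.4063e+5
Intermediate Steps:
Function('D')(k) = Mul(Rational(1, 2), Pow(k, -1)) (Function('D')(k) = Pow(Mul(2, k), -1) = Mul(Rational(1, 2), Pow(k, -1)))
Mul(Add(Add(Z, Mul(-1, Function('D')(-7))), Function('s')(0, 26)), -844) = Mul(Add(Add(508, Mul(-1, Mul(Rational(1, 2), Pow(-7, -1)))), 14), -844) = Mul(Add(Add(508, Mul(-1, Mul(Rational(1, 2), Rational(-1, 7)))), 14), -844) = Mul(Add(Add(508, Mul(-1, Rational(-1, 14))), 14), -844) = Mul(Add(Add(508, Rational(1, 14)), 14), -844) = Mul(Add(Rational(7113, 14), 14), -844) = Mul(Rational(7309, 14), -844) = Rational(-3084398, 7)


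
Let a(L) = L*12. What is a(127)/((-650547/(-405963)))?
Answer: 1598676/1681 ≈ 951.03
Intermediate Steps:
a(L) = 12*L
a(127)/((-650547/(-405963))) = (12*127)/((-650547/(-405963))) = 1524/((-650547*(-1/405963))) = 1524/(1681/1049) = 1524*(1049/1681) = 1598676/1681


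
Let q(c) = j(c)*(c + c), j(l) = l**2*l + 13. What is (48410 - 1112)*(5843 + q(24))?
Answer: 31690558662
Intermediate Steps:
j(l) = 13 + l**3 (j(l) = l**3 + 13 = 13 + l**3)
q(c) = 2*c*(13 + c**3) (q(c) = (13 + c**3)*(c + c) = (13 + c**3)*(2*c) = 2*c*(13 + c**3))
(48410 - 1112)*(5843 + q(24)) = (48410 - 1112)*(5843 + 2*24*(13 + 24**3)) = 47298*(5843 + 2*24*(13 + 13824)) = 47298*(5843 + 2*24*13837) = 47298*(5843 + 664176) = 47298*670019 = 31690558662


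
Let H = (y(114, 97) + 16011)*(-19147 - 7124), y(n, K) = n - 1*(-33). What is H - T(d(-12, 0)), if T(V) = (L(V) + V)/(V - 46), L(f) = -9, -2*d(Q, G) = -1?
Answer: -38628300455/91 ≈ -4.2449e+8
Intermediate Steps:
d(Q, G) = ½ (d(Q, G) = -½*(-1) = ½)
y(n, K) = 33 + n (y(n, K) = n + 33 = 33 + n)
T(V) = (-9 + V)/(-46 + V) (T(V) = (-9 + V)/(V - 46) = (-9 + V)/(-46 + V))
H = -424486818 (H = ((33 + 114) + 16011)*(-19147 - 7124) = (147 + 16011)*(-26271) = 16158*(-26271) = -424486818)
H - T(d(-12, 0)) = -424486818 - (-9 + ½)/(-46 + ½) = -424486818 - (-17)/((-91/2)*2) = -424486818 - (-2)*(-17)/(91*2) = -424486818 - 1*17/91 = -424486818 - 17/91 = -38628300455/91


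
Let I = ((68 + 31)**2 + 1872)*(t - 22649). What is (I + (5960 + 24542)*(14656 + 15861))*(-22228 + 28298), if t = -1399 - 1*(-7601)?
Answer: 4484781277210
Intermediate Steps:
t = 6202 (t = -1399 + 7601 = 6202)
I = -191985831 (I = ((68 + 31)**2 + 1872)*(6202 - 22649) = (99**2 + 1872)*(-16447) = (9801 + 1872)*(-16447) = 11673*(-16447) = -191985831)
(I + (5960 + 24542)*(14656 + 15861))*(-22228 + 28298) = (-191985831 + (5960 + 24542)*(14656 + 15861))*(-22228 + 28298) = (-191985831 + 30502*30517)*6070 = (-191985831 + 930829534)*6070 = 738843703*6070 = 4484781277210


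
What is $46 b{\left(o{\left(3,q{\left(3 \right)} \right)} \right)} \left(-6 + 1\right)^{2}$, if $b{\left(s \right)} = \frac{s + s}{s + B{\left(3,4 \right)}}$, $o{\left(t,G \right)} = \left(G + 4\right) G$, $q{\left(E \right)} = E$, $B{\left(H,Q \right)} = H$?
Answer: $\frac{4025}{2} \approx 2012.5$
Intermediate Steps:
$o{\left(t,G \right)} = G \left(4 + G\right)$ ($o{\left(t,G \right)} = \left(4 + G\right) G = G \left(4 + G\right)$)
$b{\left(s \right)} = \frac{2 s}{3 + s}$ ($b{\left(s \right)} = \frac{s + s}{s + 3} = \frac{2 s}{3 + s}$)
$46 b{\left(o{\left(3,q{\left(3 \right)} \right)} \right)} \left(-6 + 1\right)^{2} = 46 \frac{2 \cdot 3 \left(4 + 3\right)}{3 + 3 \left(4 + 3\right)} \left(-6 + 1\right)^{2} = 46 \frac{2 \cdot 3 \cdot 7}{3 + 3 \cdot 7} \left(-5\right)^{2} = 46 \cdot 2 \cdot 21 \frac{1}{3 + 21} \cdot 25 = 46 \cdot 2 \cdot 21 \cdot \frac{1}{24} \cdot 25 = 46 \cdot \frac{7}{4} \cdot 25 = \frac{161}{2} \cdot 25 = \frac{4025}{2}$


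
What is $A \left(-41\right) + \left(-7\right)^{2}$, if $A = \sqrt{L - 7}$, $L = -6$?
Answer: $49 - 41 i \sqrt{13} \approx 49.0 - 147.83 i$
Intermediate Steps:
$A = i \sqrt{13}$ ($A = \sqrt{-6 - 7} = \sqrt{-13} = i \sqrt{13} \approx 3.6056 i$)
$A \left(-41\right) + \left(-7\right)^{2} = i \sqrt{13} \left(-41\right) + \left(-7\right)^{2} = - 41 i \sqrt{13} + 49 = 49 - 41 i \sqrt{13}$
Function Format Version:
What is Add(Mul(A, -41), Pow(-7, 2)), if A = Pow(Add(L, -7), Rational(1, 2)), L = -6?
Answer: Add(49, Mul(-41, I, Pow(13, Rational(1, 2)))) ≈ Add(49.000, Mul(-147.83, I))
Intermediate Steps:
A = Mul(I, Pow(13, Rational(1, 2))) (A = Pow(Add(-6, -7), Rational(1, 2)) = Pow(-13, Rational(1, 2)) = Mul(I, Pow(13, Rational(1, 2))) ≈ Mul(3.6056, I))
Add(Mul(A, -41), Pow(-7, 2)) = Add(Mul(Mul(I, Pow(13, Rational(1, 2))), -41), Pow(-7, 2)) = Add(Mul(-41, I, Pow(13, Rational(1, 2))), 49) = Add(49, Mul(-41, I, Pow(13, Rational(1, 2))))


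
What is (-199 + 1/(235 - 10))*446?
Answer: -19969204/225 ≈ -88752.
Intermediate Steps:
(-199 + 1/(235 - 10))*446 = (-199 + 1/225)*446 = -44774/225*446 = -19969204/225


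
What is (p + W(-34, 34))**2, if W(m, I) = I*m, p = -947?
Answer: 4422609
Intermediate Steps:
(p + W(-34, 34))**2 = (-947 + 34*(-34))**2 = (-947 - 1156)**2 = (-2103)**2 = 4422609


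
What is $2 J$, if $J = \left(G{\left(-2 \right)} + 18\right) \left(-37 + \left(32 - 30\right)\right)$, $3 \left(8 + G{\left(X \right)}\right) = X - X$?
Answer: $-700$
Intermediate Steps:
$G{\left(X \right)} = -8$ ($G{\left(X \right)} = -8 + \frac{X - X}{3} = -8 + \frac{1}{3} \cdot 0 = -8 + 0 = -8$)
$J = -350$ ($J = \left(-8 + 18\right) \left(-37 + \left(32 - 30\right)\right) = 10 \left(-37 + 2\right) = 10 \left(-35\right) = -350$)
$2 J = 2 \left(-350\right) = -700$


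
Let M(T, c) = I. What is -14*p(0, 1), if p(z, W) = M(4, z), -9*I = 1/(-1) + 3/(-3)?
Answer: -28/9 ≈ -3.1111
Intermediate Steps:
I = 2/9 (I = -(1/(-1) + 3/(-3))/9 = -(1*(-1) + 3*(-⅓))/9 = -(-1 - 1)/9 = -⅑*(-2) = 2/9 ≈ 0.22222)
M(T, c) = 2/9
p(z, W) = 2/9
-14*p(0, 1) = -14*2/9 = -28/9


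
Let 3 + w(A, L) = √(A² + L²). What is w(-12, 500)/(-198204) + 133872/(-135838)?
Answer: -4422259729/4487272492 - √15634/49551 ≈ -0.98804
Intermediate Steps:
w(A, L) = -3 + √(A² + L²)
w(-12, 500)/(-198204) + 133872/(-135838) = (-3 + √((-12)² + 500²))/(-198204) + 133872/(-135838) = (-3 + √(144 + 250000))*(-1/198204) + 133872*(-1/135838) = (-3 + √250144)*(-1/198204) - 66936/67919 = (-3 + 4*√15634)*(-1/198204) - 66936/67919 = (1/66068 - √15634/49551) - 66936/67919 = -4422259729/4487272492 - √15634/49551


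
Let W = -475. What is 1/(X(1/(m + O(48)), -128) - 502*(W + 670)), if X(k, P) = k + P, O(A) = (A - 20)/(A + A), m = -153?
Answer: -3665/359235994 ≈ -1.0202e-5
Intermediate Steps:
O(A) = (-20 + A)/(2*A) (O(A) = (-20 + A)/((2*A)) = (-20 + A)*(1/(2*A)) = (-20 + A)/(2*A))
X(k, P) = P + k
1/(X(1/(m + O(48)), -128) - 502*(W + 670)) = 1/((-128 + 1/(-153 + (½)*(-20 + 48)/48)) - 502*(-475 + 670)) = 1/((-128 + 1/(-153 + (½)*(1/48)*28)) - 502*195) = 1/((-128 + 1/(-153 + 7/24)) - 97890) = 1/((-128 + 1/(-3665/24)) - 97890) = 1/((-128 - 24/3665) - 97890) = 1/(-469144/3665 - 97890) = 1/(-359235994/3665) = -3665/359235994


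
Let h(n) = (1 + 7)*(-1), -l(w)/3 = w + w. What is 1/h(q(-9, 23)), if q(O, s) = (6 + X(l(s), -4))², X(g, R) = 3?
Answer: -⅛ ≈ -0.12500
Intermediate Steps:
l(w) = -6*w (l(w) = -3*(w + w) = -6*w)
q(O, s) = 81 (q(O, s) = (6 + 3)² = 9² = 81)
h(n) = -8 (h(n) = 8*(-1) = -8)
1/h(q(-9, 23)) = 1/(-8) = -⅛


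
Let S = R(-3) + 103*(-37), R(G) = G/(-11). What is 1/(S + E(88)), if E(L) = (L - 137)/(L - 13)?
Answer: -825/3144389 ≈ -0.00026237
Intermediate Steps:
E(L) = (-137 + L)/(-13 + L)
R(G) = -G/11 (R(G) = G*(-1/11) = -G/11)
S = -41918/11 (S = -1/11*(-3) + 103*(-37) = 3/11 - 3811 = -41918/11 ≈ -3810.7)
1/(S + E(88)) = 1/(-41918/11 + (-137 + 88)/(-13 + 88)) = 1/(-41918/11 - 49/75) = 1/(-3144389/825) = -825/3144389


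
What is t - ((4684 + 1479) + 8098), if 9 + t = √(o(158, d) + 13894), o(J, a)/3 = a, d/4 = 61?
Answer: -14270 + √14626 ≈ -14149.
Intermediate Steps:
d = 244 (d = 4*61 = 244)
o(J, a) = 3*a
t = -9 + √14626 (t = -9 + √(3*244 + 13894) = -9 + √(732 + 13894) = -9 + √14626 ≈ 111.94)
t - ((4684 + 1479) + 8098) = (-9 + √14626) - ((4684 + 1479) + 8098) = (-9 + √14626) - (6163 + 8098) = (-9 + √14626) - 1*14261 = (-9 + √14626) - 14261 = -14270 + √14626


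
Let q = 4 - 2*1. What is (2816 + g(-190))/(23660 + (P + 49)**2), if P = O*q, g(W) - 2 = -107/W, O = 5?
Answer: 178509/1718930 ≈ 0.10385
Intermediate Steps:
g(W) = 2 - 107/W
q = 2 (q = 4 - 2 = 2)
P = 10 (P = 5*2 = 10)
(2816 + g(-190))/(23660 + (P + 49)**2) = (2816 + (2 - 107/(-190)))/(23660 + (10 + 49)**2) = (2816 + (2 - 107*(-1/190)))/(23660 + 59**2) = (2816 + (2 + 107/190))/(23660 + 3481) = (2816 + 487/190)/27141 = (535527/190)*(1/27141) = 178509/1718930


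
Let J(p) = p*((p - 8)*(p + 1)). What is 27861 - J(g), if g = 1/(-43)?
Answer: 2215130037/79507 ≈ 27861.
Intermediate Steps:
g = -1/43 ≈ -0.023256
J(p) = p*(1 + p)*(-8 + p) (J(p) = p*((-8 + p)*(1 + p)) = p*((1 + p)*(-8 + p)) = p*(1 + p)*(-8 + p))
27861 - J(g) = 27861 - (-1)*(-8 + (-1/43)² - 7*(-1/43))/43 = 27861 - (-1)*(-8 + 1/1849 + 7/43)/43 = 27861 - (-1)*(-14490)/(43*1849) = 27861 - 1*14490/79507 = 27861 - 14490/79507 = 2215130037/79507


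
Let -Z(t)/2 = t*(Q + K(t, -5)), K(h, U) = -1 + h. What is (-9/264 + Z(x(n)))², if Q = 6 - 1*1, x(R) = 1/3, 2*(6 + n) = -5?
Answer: 5359225/627264 ≈ 8.5438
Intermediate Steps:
n = -17/2 (n = -6 + (½)*(-5) = -6 - 5/2 = -17/2 ≈ -8.5000)
x(R) = ⅓
Q = 5 (Q = 6 - 1 = 5)
Z(t) = -2*t*(4 + t) (Z(t) = -2*t*(5 + (-1 + t)) = -2*t*(4 + t))
(-9/264 + Z(x(n)))² = (-9/264 - 2*⅓*(4 + ⅓))² = (-9*1/264 - 2*⅓*13/3)² = (-3/88 - 26/9)² = (-2315/792)² = 5359225/627264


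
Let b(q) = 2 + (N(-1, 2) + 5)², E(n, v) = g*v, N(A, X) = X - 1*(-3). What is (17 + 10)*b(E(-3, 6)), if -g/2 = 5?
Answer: 2754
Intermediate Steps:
g = -10 (g = -2*5 = -10)
N(A, X) = 3 + X (N(A, X) = X + 3 = 3 + X)
E(n, v) = -10*v
b(q) = 102 (b(q) = 2 + ((3 + 2) + 5)² = 2 + (5 + 5)² = 2 + 10² = 2 + 100 = 102)
(17 + 10)*b(E(-3, 6)) = (17 + 10)*102 = 27*102 = 2754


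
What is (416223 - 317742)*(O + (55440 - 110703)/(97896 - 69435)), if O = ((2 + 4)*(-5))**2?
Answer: 839046203799/9487 ≈ 8.8442e+7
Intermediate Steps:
O = 900 (O = (6*(-5))**2 = (-30)**2 = 900)
(416223 - 317742)*(O + (55440 - 110703)/(97896 - 69435)) = (416223 - 317742)*(900 + (55440 - 110703)/(97896 - 69435)) = 98481*(900 - 55263/28461) = 98481*(900 - 55263*1/28461) = 98481*(900 - 18421/9487) = 98481*(8519879/9487) = 839046203799/9487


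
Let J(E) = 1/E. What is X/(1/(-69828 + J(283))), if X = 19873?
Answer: -392716771979/283 ≈ -1.3877e+9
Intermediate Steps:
X/(1/(-69828 + J(283))) = 19873/(1/(-69828 + 1/283)) = 19873/(1/(-19761323/283)) = 19873/(-283/19761323) = 19873*(-19761323/283) = -392716771979/283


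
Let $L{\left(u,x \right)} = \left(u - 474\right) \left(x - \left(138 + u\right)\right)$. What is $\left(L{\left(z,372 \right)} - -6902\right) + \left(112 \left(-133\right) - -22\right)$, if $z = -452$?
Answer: $-643208$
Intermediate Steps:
$L{\left(u,x \right)} = \left(-474 + u\right) \left(-138 + x - u\right)$
$\left(L{\left(z,372 \right)} - -6902\right) + \left(112 \left(-133\right) - -22\right) = \left(\left(65412 - \left(-452\right)^{2} - 176328 + 336 \left(-452\right) - 168144\right) - -6902\right) + \left(112 \left(-133\right) - -22\right) = \left(\left(65412 - 204304 - 176328 - 151872 - 168144\right) + 6902\right) + \left(-14896 + \left(-58 + 80\right)\right) = \left(\left(65412 - 204304 - 176328 - 151872 - 168144\right) + 6902\right) + \left(-14896 + 22\right) = \left(-635236 + 6902\right) - 14874 = -628334 - 14874 = -643208$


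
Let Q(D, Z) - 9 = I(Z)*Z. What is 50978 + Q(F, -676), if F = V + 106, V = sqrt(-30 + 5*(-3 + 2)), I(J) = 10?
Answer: 44227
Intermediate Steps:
V = I*sqrt(35) (V = sqrt(-30 + 5*(-1)) = sqrt(-30 - 5) = sqrt(-35) = I*sqrt(35) ≈ 5.9161*I)
F = 106 + I*sqrt(35) (F = I*sqrt(35) + 106 = 106 + I*sqrt(35) ≈ 106.0 + 5.9161*I)
Q(D, Z) = 9 + 10*Z
50978 + Q(F, -676) = 50978 + (9 + 10*(-676)) = 50978 + (9 - 6760) = 50978 - 6751 = 44227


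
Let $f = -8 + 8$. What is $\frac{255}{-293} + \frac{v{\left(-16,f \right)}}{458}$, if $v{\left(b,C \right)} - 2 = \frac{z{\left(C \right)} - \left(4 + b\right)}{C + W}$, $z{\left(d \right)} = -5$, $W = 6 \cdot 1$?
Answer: $- \frac{695173}{805164} \approx -0.86339$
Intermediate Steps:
$W = 6$
$f = 0$
$v{\left(b,C \right)} = 2 + \frac{-9 - b}{6 + C}$ ($v{\left(b,C \right)} = 2 + \frac{-5 - \left(4 + b\right)}{C + 6} = 2 + \frac{-9 - b}{6 + C}$)
$\frac{255}{-293} + \frac{v{\left(-16,f \right)}}{458} = \frac{255}{-293} + \frac{\frac{1}{6 + 0} \left(3 - -16 + 2 \cdot 0\right)}{458} = 255 \left(- \frac{1}{293}\right) + \frac{3 + 16 + 0}{6} \cdot \frac{1}{458} = - \frac{255}{293} + \frac{1}{6} \cdot 19 \cdot \frac{1}{458} = - \frac{255}{293} + \frac{19}{6} \cdot \frac{1}{458} = - \frac{255}{293} + \frac{19}{2748} = - \frac{695173}{805164}$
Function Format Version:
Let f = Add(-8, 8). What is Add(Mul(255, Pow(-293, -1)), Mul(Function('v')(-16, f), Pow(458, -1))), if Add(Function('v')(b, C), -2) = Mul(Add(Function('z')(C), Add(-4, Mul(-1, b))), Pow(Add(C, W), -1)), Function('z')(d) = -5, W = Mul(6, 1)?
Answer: Rational(-695173, 805164) ≈ -0.86339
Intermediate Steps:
W = 6
f = 0
Function('v')(b, C) = Add(2, Mul(Pow(Add(6, C), -1), Add(-9, Mul(-1, b)))) (Function('v')(b, C) = Add(2, Mul(Add(-5, Add(-4, Mul(-1, b))), Pow(Add(C, 6), -1))) = Add(2, Mul(Add(-9, Mul(-1, b)), Pow(Add(6, C), -1))) = Add(2, Mul(Pow(Add(6, C), -1), Add(-9, Mul(-1, b)))))
Add(Mul(255, Pow(-293, -1)), Mul(Function('v')(-16, f), Pow(458, -1))) = Add(Mul(255, Pow(-293, -1)), Mul(Mul(Pow(Add(6, 0), -1), Add(3, Mul(-1, -16), Mul(2, 0))), Pow(458, -1))) = Add(Mul(255, Rational(-1, 293)), Mul(Mul(Pow(6, -1), Add(3, 16, 0)), Rational(1, 458))) = Add(Rational(-255, 293), Mul(Mul(Rational(1, 6), 19), Rational(1, 458))) = Add(Rational(-255, 293), Mul(Rational(19, 6), Rational(1, 458))) = Add(Rational(-255, 293), Rational(19, 2748)) = Rational(-695173, 805164)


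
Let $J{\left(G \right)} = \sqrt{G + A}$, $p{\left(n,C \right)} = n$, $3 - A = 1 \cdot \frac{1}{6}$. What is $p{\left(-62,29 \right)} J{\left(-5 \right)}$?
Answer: $- \frac{31 i \sqrt{78}}{3} \approx - 91.261 i$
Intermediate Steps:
$A = \frac{17}{6}$ ($A = 3 - 1 \cdot \frac{1}{6} = 3 - \frac{1}{6} = \frac{17}{6} \approx 2.8333$)
$J{\left(G \right)} = \sqrt{\frac{17}{6} + G}$ ($J{\left(G \right)} = \sqrt{G + \frac{17}{6}} = \sqrt{\frac{17}{6} + G}$)
$p{\left(-62,29 \right)} J{\left(-5 \right)} = - 62 \frac{\sqrt{102 + 36 \left(-5\right)}}{6} = - 62 \frac{\sqrt{102 - 180}}{6} = - 62 \frac{\sqrt{-78}}{6} = - 62 \frac{i \sqrt{78}}{6} = - \frac{31 i \sqrt{78}}{3}$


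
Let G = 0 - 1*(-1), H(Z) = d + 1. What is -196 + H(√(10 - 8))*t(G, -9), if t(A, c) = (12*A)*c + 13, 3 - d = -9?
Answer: -1431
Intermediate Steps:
d = 12 (d = 3 - 1*(-9) = 3 + 9 = 12)
H(Z) = 13 (H(Z) = 12 + 1 = 13)
G = 1 (G = 0 + 1 = 1)
t(A, c) = 13 + 12*A*c (t(A, c) = 12*A*c + 13 = 13 + 12*A*c)
-196 + H(√(10 - 8))*t(G, -9) = -196 + 13*(13 + 12*1*(-9)) = -196 + 13*(13 - 108) = -196 + 13*(-95) = -196 - 1235 = -1431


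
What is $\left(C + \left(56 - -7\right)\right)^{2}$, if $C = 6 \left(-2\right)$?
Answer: $2601$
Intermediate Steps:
$C = -12$
$\left(C + \left(56 - -7\right)\right)^{2} = \left(-12 + \left(56 - -7\right)\right)^{2} = \left(-12 + \left(56 + 7\right)\right)^{2} = \left(-12 + 63\right)^{2} = 51^{2} = 2601$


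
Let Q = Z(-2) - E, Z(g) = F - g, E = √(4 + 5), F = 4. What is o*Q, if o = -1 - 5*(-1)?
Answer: 12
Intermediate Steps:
E = 3 (E = √9 = 3)
Z(g) = 4 - g
Q = 3 (Q = (4 - 1*(-2)) - 1*3 = (4 + 2) - 3 = 6 - 3 = 3)
o = 4 (o = -1 + 5 = 4)
o*Q = 4*3 = 12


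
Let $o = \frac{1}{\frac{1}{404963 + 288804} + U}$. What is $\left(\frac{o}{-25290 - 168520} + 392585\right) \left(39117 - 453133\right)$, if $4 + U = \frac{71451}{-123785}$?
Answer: $- \frac{77390953788510718843831742}{476145157703567} \approx -1.6254 \cdot 10^{11}$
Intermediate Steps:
$U = - \frac{566591}{123785}$ ($U = -4 + \frac{71451}{-123785} = -4 + 71451 \left(- \frac{1}{123785}\right) = -4 - \frac{71451}{123785} = - \frac{566591}{123785} \approx -4.5772$)
$o = - \frac{85877948095}{393082014512}$ ($o = \frac{1}{\frac{1}{404963 + 288804} - \frac{566591}{123785}} = \frac{1}{\frac{1}{693767} - \frac{566591}{123785}} = \frac{1}{- \frac{393082014512}{85877948095}} = - \frac{85877948095}{393082014512} \approx -0.21847$)
$\left(\frac{o}{-25290 - 168520} + 392585\right) \left(39117 - 453133\right) = \left(- \frac{85877948095}{393082014512 \left(-25290 - 168520\right)} + 392585\right) \left(39117 - 453133\right) = \left(- \frac{85877948095}{393082014512 \left(-193810\right)} + 392585\right) \left(-414016\right) = \left(\left(- \frac{85877948095}{393082014512}\right) \left(- \frac{1}{193810}\right) + 392585\right) \left(-414016\right) = \left(\frac{17175589619}{15236645046514144} + 392585\right) \left(-414016\right) = \frac{5981678295602930811859}{15236645046514144} \left(-414016\right) = - \frac{77390953788510718843831742}{476145157703567}$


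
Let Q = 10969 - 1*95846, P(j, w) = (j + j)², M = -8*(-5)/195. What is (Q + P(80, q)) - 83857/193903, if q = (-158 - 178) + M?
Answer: -11494071988/193903 ≈ -59277.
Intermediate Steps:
M = 8/39 (M = 40*(1/195) = 8/39 ≈ 0.20513)
q = -13096/39 (q = (-158 - 178) + 8/39 = -336 + 8/39 = -13096/39 ≈ -335.79)
P(j, w) = 4*j² (P(j, w) = (2*j)² = 4*j²)
Q = -84877 (Q = 10969 - 95846 = -84877)
(Q + P(80, q)) - 83857/193903 = (-84877 + 4*80²) - 83857/193903 = (-84877 + 4*6400) - 83857*1/193903 = (-84877 + 25600) - 83857/193903 = -59277 - 83857/193903 = -11494071988/193903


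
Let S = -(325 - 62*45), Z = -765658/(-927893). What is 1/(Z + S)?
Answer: 927893/2288021903 ≈ 0.00040554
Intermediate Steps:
Z = 765658/927893 (Z = -765658*(-1/927893) = 765658/927893 ≈ 0.82516)
S = 2465 (S = -(325 - 2790) = -1*(-2465) = 2465)
1/(Z + S) = 1/(765658/927893 + 2465) = 1/(2288021903/927893) = 927893/2288021903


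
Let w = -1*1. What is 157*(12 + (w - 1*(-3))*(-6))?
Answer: 0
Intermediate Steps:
w = -1
157*(12 + (w - 1*(-3))*(-6)) = 157*(12 + (-1 - 1*(-3))*(-6)) = 157*(12 + (-1 + 3)*(-6)) = 157*(12 + 2*(-6)) = 157*(12 - 12) = 157*0 = 0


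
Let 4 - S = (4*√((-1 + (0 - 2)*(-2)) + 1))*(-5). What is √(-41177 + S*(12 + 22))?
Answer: 3*I*√4409 ≈ 199.2*I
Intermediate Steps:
S = 44 (S = 4 - 4*√((-1 + (0 - 2)*(-2)) + 1)*(-5) = 4 - 4*√((-1 - 2*(-2)) + 1)*(-5) = 4 - 4*√((-1 + 4) + 1)*(-5) = 4 - 4*√(3 + 1)*(-5) = 4 - 4*√4*(-5) = 4 - 4*2*(-5) = 4 - 8*(-5) = 4 - 1*(-40) = 4 + 40 = 44)
√(-41177 + S*(12 + 22)) = √(-41177 + 44*(12 + 22)) = √(-41177 + 44*34) = √(-41177 + 1496) = √(-39681) = 3*I*√4409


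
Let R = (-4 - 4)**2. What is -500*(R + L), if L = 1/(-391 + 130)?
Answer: -8351500/261 ≈ -31998.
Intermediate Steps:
L = -1/261 (L = 1/(-261) = -1/261 ≈ -0.0038314)
R = 64 (R = (-8)**2 = 64)
-500*(R + L) = -500*(64 - 1/261) = -500*16703/261 = -8351500/261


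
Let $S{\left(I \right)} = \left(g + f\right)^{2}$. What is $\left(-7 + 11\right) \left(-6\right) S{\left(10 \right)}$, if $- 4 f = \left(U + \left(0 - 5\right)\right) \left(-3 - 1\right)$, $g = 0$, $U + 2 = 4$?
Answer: $-216$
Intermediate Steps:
$U = 2$ ($U = -2 + 4 = 2$)
$f = -3$ ($f = - \frac{\left(2 + \left(0 - 5\right)\right) \left(-3 - 1\right)}{4} = - \frac{\left(2 + \left(0 - 5\right)\right) \left(-4\right)}{4} = - \frac{\left(2 - 5\right) \left(-4\right)}{4} = - \frac{\left(-3\right) \left(-4\right)}{4} = \left(- \frac{1}{4}\right) 12 = -3$)
$S{\left(I \right)} = 9$ ($S{\left(I \right)} = \left(0 - 3\right)^{2} = \left(-3\right)^{2} = 9$)
$\left(-7 + 11\right) \left(-6\right) S{\left(10 \right)} = \left(-7 + 11\right) \left(-6\right) 9 = 4 \left(-6\right) 9 = \left(-24\right) 9 = -216$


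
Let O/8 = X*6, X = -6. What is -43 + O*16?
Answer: -4651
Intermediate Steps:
O = -288 (O = 8*(-6*6) = 8*(-36) = -288)
-43 + O*16 = -43 - 288*16 = -43 - 4608 = -4651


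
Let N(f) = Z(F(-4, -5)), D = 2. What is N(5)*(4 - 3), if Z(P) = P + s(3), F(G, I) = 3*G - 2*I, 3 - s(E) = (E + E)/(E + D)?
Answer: -⅕ ≈ -0.20000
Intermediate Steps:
s(E) = 3 - 2*E/(2 + E) (s(E) = 3 - (E + E)/(E + 2) = 3 - 2*E/(2 + E))
F(G, I) = -2*I + 3*G
Z(P) = 9/5 + P (Z(P) = P + (6 + 3)/(2 + 3) = P + 9/5 = 9/5 + P)
N(f) = -⅕ (N(f) = 9/5 + (-2*(-5) + 3*(-4)) = 9/5 + (10 - 12) = 9/5 - 2 = -⅕)
N(5)*(4 - 3) = -(4 - 3)/5 = -⅕*1 = -⅕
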